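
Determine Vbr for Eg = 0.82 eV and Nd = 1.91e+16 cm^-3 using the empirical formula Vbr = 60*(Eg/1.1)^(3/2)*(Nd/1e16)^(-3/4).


Step 1: Eg/1.1 = 0.82/1.1 = 0.745455
Step 2: (Eg/1.1)^1.5 = 0.745455^1.5 = 0.643624
Step 3: (Nd/1e16)^(-0.75) = (1.91)^(-0.75) = 0.615496
Step 4: Vbr = 60 * 0.643624 * 0.615496 = 23.8 V

23.8


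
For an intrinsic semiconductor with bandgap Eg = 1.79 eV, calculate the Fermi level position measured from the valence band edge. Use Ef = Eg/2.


Step 1: For an intrinsic semiconductor, the Fermi level sits at midgap.
Step 2: Ef = Eg / 2 = 1.79 / 2 = 0.895 eV

0.895


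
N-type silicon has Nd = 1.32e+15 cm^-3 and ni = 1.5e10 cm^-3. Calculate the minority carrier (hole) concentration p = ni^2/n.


Step 1: Since Nd >> ni, n ≈ Nd = 1.32e+15 cm^-3
Step 2: p = ni^2 / n = (1.5e10)^2 / 1.32e+15
Step 3: p = 2.25e20 / 1.32e+15 = 1.70e+05 cm^-3

1.70e+05


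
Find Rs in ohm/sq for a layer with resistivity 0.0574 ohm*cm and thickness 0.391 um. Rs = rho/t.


Step 1: Convert thickness to cm: t = 0.391 um = 3.9100e-05 cm
Step 2: Rs = rho / t = 0.0574 / 3.9100e-05
Step 3: Rs = 1468.0 ohm/sq

1468.0


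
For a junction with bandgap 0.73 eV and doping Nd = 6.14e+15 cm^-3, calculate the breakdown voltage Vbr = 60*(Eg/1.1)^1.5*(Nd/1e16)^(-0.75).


Step 1: Eg/1.1 = 0.73/1.1 = 0.663636
Step 2: (Eg/1.1)^1.5 = 0.663636^1.5 = 0.540623
Step 3: (Nd/1e16)^(-0.75) = (0.614)^(-0.75) = 1.441696
Step 4: Vbr = 60 * 0.540623 * 1.441696 = 46.8 V

46.8


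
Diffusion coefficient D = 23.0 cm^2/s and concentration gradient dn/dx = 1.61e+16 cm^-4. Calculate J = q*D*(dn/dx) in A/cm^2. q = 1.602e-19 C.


Step 1: J = q * D * (dn/dx)
Step 2: J = 1.602e-19 * 23.0 * 1.61e+16
Step 3: J = 5.93e-02 A/cm^2

5.93e-02


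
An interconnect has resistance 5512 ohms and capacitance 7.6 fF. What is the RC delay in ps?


Step 1: tau = R * C
Step 2: tau = 5512 * 7.6 fF = 5512 * 7.6e-15 F
Step 3: tau = 4.18912e-11 s = 41.8912 ps

41.8912


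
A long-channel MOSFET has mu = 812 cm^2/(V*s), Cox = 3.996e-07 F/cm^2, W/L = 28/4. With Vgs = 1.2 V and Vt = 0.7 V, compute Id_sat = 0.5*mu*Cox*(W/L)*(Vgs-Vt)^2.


Step 1: Overdrive voltage Vov = Vgs - Vt = 1.2 - 0.7 = 0.5 V
Step 2: W/L = 28/4 = 7
Step 3: Id = 0.5 * 812 * 3.996e-07 * 7 * 0.5^2
Step 4: Id = 2.84e-04 A

2.84e-04


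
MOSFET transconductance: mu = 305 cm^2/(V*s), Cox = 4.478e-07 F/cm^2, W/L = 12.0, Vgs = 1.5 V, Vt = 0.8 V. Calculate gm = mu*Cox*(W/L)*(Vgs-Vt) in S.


Step 1: Vov = Vgs - Vt = 1.5 - 0.8 = 0.7 V
Step 2: gm = mu * Cox * (W/L) * Vov
Step 3: gm = 305 * 4.478e-07 * 12.0 * 0.7 = 1.15e-03 S

1.15e-03


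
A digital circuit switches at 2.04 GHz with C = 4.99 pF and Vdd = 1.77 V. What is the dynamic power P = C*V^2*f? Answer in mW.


Step 1: V^2 = 1.77^2 = 3.1329 V^2
Step 2: P = C*V^2*f = 4.99e-12 F * 3.1329 * 2.04e9 Hz
Step 3: P = 3.189166884e-02 W
Step 4: P = 31.892 mW

31.892


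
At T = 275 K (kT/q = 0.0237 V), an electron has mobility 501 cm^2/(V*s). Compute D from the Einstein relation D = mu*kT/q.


Step 1: D = mu * (kT/q)
Step 2: D = 501 * 0.0237
Step 3: D = 11.87 cm^2/s

11.87


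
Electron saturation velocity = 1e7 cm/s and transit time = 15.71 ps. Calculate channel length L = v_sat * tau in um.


Step 1: tau in seconds = 15.71 ps * 1e-12 = 1.5710e-11 s
Step 2: L = v_sat * tau = 1e7 * 1.5710e-11 = 1.5710e-04 cm
Step 3: L in um = 1.5710e-04 * 1e4 = 1.571 um

1.571


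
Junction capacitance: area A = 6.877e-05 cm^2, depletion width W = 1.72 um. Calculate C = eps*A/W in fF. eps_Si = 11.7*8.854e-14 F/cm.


Step 1: eps_Si = 11.7 * 8.854e-14 = 1.035918e-12 F/cm
Step 2: W in cm = 1.72 * 1e-4 = 1.72e-04 cm
Step 3: C = 1.035918e-12 * 6.877e-05 / 1.72e-04 = 4.141865e-13 F
Step 4: C = 414.19 fF

414.19


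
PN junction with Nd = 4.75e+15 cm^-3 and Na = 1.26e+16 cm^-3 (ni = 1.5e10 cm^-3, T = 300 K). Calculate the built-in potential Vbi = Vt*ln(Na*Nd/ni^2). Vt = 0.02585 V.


Step 1: Compute Na*Nd/ni^2 = 1.26e+16 * 4.75e+15 / (1.5e10)^2 = 2.6600e+11
Step 2: ln(2.6600e+11) = 26.3068
Step 3: Vbi = 0.02585 * 26.3068 = 0.68 V

0.68


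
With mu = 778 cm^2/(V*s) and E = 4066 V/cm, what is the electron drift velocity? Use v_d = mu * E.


Step 1: v_d = mu * E
Step 2: v_d = 778 * 4066 = 3163348
Step 3: v_d = 3.16e+06 cm/s

3.16e+06


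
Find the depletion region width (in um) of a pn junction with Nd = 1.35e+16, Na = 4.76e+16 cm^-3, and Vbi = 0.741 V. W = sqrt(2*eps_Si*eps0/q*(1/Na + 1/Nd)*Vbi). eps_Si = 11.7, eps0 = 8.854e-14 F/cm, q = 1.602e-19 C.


Step 1: 1/Na + 1/Nd = 1/4.76e+16 + 1/1.35e+16 = 9.50825e-17
Step 2: 2*eps*eps0/q = 2*11.7*8.854e-14/1.602e-19 = 1.293281e+07
Step 3: W^2 = 1.293281e+07 * 9.50825e-17 * 0.741 = 9.11196e-10
Step 4: W = sqrt(9.11196e-10) = 3.019e-05 cm = 0.3019 um

0.3019


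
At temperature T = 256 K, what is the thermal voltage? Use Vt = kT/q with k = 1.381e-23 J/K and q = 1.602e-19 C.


Step 1: kT = 1.381e-23 * 256 = 3.53536e-21 J
Step 2: Vt = kT/q = 3.53536e-21 / 1.602e-19
Step 3: Vt = 0.02207 V

0.02207


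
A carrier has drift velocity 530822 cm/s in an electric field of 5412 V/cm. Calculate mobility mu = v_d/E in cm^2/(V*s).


Step 1: mu = v_d / E
Step 2: mu = 530822 / 5412
Step 3: mu = 98.08 cm^2/(V*s)

98.08


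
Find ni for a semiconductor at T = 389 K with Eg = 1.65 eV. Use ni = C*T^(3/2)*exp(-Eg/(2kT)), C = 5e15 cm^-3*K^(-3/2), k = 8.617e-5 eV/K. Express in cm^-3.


Step 1: Compute kT = 8.617e-5 * 389 = 0.03352013 eV
Step 2: Exponent = -Eg/(2kT) = -1.65/(2*0.03352013) = -24.61208
Step 3: T^(3/2) = 389^1.5 = 7672.28
Step 4: ni = 5e15 * 7672.28 * exp(-24.61208) = 7.85e+08 cm^-3

7.85e+08


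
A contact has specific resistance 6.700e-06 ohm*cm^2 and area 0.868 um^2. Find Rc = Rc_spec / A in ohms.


Step 1: Convert area to cm^2: 0.868 um^2 = 8.6800e-09 cm^2
Step 2: Rc = Rc_spec / A = 6.700e-06 / 8.6800e-09
Step 3: Rc = 7.72e+02 ohms

7.72e+02


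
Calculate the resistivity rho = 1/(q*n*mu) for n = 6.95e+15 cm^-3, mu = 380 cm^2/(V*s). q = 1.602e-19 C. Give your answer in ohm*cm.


Step 1: sigma = q * n * mu = 1.602e-19 * 6.95e+15 * 380 = 4.23088e-01 S/cm
Step 2: rho = 1 / sigma = 1 / 4.23088e-01 = 2.364 ohm*cm

2.364


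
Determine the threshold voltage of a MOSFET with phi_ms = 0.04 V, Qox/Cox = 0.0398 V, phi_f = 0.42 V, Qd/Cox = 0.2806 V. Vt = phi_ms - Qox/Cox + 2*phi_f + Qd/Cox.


Step 1: Vt = phi_ms - Qox/Cox + 2*phi_f + Qd/Cox
Step 2: Vt = 0.04 - 0.0398 + 2*0.42 + 0.2806
Step 3: Vt = 0.04 - 0.0398 + 0.84 + 0.2806
Step 4: Vt = 1.1208 V

1.1208


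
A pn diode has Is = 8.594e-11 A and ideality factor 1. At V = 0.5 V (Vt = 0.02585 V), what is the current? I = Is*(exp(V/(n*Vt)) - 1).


Step 1: V/(n*Vt) = 0.5/(1*0.02585) = 19.3424
Step 2: exp(19.3424) = 2.5136e+08
Step 3: I = 8.594e-11 * (2.5136e+08 - 1) = 2.16e-02 A

2.16e-02


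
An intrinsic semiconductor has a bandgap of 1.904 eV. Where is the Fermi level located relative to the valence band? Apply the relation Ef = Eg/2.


Step 1: For an intrinsic semiconductor, the Fermi level sits at midgap.
Step 2: Ef = Eg / 2 = 1.904 / 2 = 0.952 eV

0.952


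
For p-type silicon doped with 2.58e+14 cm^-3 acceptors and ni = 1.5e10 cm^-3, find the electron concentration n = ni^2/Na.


Step 1: Majority hole concentration p ≈ Na = 2.58e+14 cm^-3
Step 2: n = ni^2 / Na = (1.5e10)^2 / 2.58e+14
Step 3: n = 8.72e+05 cm^-3

8.72e+05


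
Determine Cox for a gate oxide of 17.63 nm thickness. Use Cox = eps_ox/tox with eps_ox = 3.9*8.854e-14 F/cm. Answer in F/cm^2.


Step 1: eps_ox = 3.9 * 8.854e-14 = 3.45306e-13 F/cm
Step 2: tox in cm = 17.63 nm * 1e-7 = 1.7630e-06 cm
Step 3: Cox = 3.45306e-13 / 1.7630e-06 = 1.96e-07 F/cm^2

1.96e-07


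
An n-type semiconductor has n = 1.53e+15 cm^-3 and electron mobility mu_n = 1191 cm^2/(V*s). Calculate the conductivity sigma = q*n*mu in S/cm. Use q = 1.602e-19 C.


Step 1: sigma = q * n * mu
Step 2: sigma = 1.602e-19 * 1.53e+15 * 1191
Step 3: sigma = 2.919e-01 S/cm

2.919e-01


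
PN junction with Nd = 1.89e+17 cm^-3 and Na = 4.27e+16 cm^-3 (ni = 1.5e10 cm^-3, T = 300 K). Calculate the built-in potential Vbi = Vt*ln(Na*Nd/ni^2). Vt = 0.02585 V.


Step 1: Compute Na*Nd/ni^2 = 4.27e+16 * 1.89e+17 / (1.5e10)^2 = 3.5868e+13
Step 2: ln(3.5868e+13) = 31.2109
Step 3: Vbi = 0.02585 * 31.2109 = 0.807 V

0.807


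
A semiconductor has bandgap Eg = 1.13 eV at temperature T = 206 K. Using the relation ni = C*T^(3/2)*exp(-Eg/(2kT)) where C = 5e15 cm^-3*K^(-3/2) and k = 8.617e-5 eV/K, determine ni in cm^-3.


Step 1: Compute kT = 8.617e-5 * 206 = 0.01775102 eV
Step 2: Exponent = -Eg/(2kT) = -1.13/(2*0.01775102) = -31.82916
Step 3: T^(3/2) = 206^1.5 = 2956.66
Step 4: ni = 5e15 * 2956.66 * exp(-31.82916) = 2.22e+05 cm^-3

2.22e+05


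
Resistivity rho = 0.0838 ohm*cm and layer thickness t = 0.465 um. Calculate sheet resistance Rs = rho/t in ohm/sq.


Step 1: Convert thickness to cm: t = 0.465 um = 4.6500e-05 cm
Step 2: Rs = rho / t = 0.0838 / 4.6500e-05
Step 3: Rs = 1802.2 ohm/sq

1802.2


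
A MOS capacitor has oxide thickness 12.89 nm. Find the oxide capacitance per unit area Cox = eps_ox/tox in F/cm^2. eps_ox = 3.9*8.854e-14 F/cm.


Step 1: eps_ox = 3.9 * 8.854e-14 = 3.45306e-13 F/cm
Step 2: tox in cm = 12.89 nm * 1e-7 = 1.2890e-06 cm
Step 3: Cox = 3.45306e-13 / 1.2890e-06 = 2.68e-07 F/cm^2

2.68e-07


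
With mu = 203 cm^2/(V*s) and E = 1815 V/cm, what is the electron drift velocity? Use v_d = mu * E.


Step 1: v_d = mu * E
Step 2: v_d = 203 * 1815 = 368445
Step 3: v_d = 3.68e+05 cm/s

3.68e+05


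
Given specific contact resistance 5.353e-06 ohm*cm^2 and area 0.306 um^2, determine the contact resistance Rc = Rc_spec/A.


Step 1: Convert area to cm^2: 0.306 um^2 = 3.0600e-09 cm^2
Step 2: Rc = Rc_spec / A = 5.353e-06 / 3.0600e-09
Step 3: Rc = 1.75e+03 ohms

1.75e+03


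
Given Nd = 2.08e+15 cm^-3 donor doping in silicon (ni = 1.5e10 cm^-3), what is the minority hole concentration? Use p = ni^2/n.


Step 1: Since Nd >> ni, n ≈ Nd = 2.08e+15 cm^-3
Step 2: p = ni^2 / n = (1.5e10)^2 / 2.08e+15
Step 3: p = 2.25e20 / 2.08e+15 = 1.08e+05 cm^-3

1.08e+05


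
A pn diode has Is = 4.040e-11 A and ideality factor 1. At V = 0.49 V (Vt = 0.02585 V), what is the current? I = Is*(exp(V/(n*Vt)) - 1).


Step 1: V/(n*Vt) = 0.49/(1*0.02585) = 18.9555
Step 2: exp(18.9555) = 1.7071e+08
Step 3: I = 4.040e-11 * (1.7071e+08 - 1) = 6.90e-03 A

6.90e-03


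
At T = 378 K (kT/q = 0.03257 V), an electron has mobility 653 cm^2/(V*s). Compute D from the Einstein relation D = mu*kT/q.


Step 1: D = mu * (kT/q)
Step 2: D = 653 * 0.03257
Step 3: D = 21.27 cm^2/s

21.27


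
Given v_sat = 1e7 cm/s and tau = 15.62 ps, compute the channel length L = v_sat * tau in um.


Step 1: tau in seconds = 15.62 ps * 1e-12 = 1.5620e-11 s
Step 2: L = v_sat * tau = 1e7 * 1.5620e-11 = 1.5620e-04 cm
Step 3: L in um = 1.5620e-04 * 1e4 = 1.562 um

1.562


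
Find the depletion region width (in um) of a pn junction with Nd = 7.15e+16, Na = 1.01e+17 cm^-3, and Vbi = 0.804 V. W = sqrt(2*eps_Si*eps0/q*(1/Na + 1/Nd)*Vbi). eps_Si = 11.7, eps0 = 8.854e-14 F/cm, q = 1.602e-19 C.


Step 1: 1/Na + 1/Nd = 1/1.01e+17 + 1/7.15e+16 = 2.38870e-17
Step 2: 2*eps*eps0/q = 2*11.7*8.854e-14/1.602e-19 = 1.293281e+07
Step 3: W^2 = 1.293281e+07 * 2.38870e-17 * 0.804 = 2.48377e-10
Step 4: W = sqrt(2.48377e-10) = 1.576e-05 cm = 0.1576 um

0.1576


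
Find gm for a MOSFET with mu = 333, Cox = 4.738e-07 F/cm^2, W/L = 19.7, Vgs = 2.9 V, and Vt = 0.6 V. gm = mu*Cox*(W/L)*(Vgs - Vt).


Step 1: Vov = Vgs - Vt = 2.9 - 0.6 = 2.3 V
Step 2: gm = mu * Cox * (W/L) * Vov
Step 3: gm = 333 * 4.738e-07 * 19.7 * 2.3 = 7.15e-03 S

7.15e-03


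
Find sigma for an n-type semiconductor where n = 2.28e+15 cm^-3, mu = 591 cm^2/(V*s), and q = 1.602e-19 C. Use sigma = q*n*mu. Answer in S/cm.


Step 1: sigma = q * n * mu
Step 2: sigma = 1.602e-19 * 2.28e+15 * 591
Step 3: sigma = 2.159e-01 S/cm

2.159e-01


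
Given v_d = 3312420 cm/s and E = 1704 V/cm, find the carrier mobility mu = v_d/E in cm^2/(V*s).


Step 1: mu = v_d / E
Step 2: mu = 3312420 / 1704
Step 3: mu = 1943.91 cm^2/(V*s)

1943.91


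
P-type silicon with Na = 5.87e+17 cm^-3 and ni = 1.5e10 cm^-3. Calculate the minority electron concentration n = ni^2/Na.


Step 1: Majority hole concentration p ≈ Na = 5.87e+17 cm^-3
Step 2: n = ni^2 / Na = (1.5e10)^2 / 5.87e+17
Step 3: n = 3.83e+02 cm^-3

3.83e+02


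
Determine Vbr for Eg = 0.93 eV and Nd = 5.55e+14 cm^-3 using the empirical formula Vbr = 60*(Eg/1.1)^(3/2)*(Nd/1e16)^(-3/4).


Step 1: Eg/1.1 = 0.93/1.1 = 0.845455
Step 2: (Eg/1.1)^1.5 = 0.845455^1.5 = 0.777384
Step 3: (Nd/1e16)^(-0.75) = (0.0555)^(-0.75) = 8.745412
Step 4: Vbr = 60 * 0.777384 * 8.745412 = 407.9 V

407.9


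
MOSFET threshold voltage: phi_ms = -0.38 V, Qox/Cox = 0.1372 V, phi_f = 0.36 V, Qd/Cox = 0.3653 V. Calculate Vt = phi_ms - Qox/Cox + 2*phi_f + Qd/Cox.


Step 1: Vt = phi_ms - Qox/Cox + 2*phi_f + Qd/Cox
Step 2: Vt = -0.38 - 0.1372 + 2*0.36 + 0.3653
Step 3: Vt = -0.38 - 0.1372 + 0.72 + 0.3653
Step 4: Vt = 0.5681 V

0.5681


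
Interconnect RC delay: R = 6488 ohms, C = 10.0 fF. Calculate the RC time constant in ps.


Step 1: tau = R * C
Step 2: tau = 6488 * 10.0 fF = 6488 * 1.0e-14 F
Step 3: tau = 6.488e-11 s = 64.88 ps

64.88


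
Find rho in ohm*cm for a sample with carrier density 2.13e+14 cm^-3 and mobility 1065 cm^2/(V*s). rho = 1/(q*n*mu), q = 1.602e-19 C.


Step 1: sigma = q * n * mu = 1.602e-19 * 2.13e+14 * 1065 = 3.63406e-02 S/cm
Step 2: rho = 1 / sigma = 1 / 3.63406e-02 = 27.52 ohm*cm

27.52


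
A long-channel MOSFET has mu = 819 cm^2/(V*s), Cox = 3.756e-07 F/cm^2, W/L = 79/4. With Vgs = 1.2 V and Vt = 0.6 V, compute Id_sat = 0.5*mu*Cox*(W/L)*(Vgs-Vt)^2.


Step 1: Overdrive voltage Vov = Vgs - Vt = 1.2 - 0.6 = 0.6 V
Step 2: W/L = 79/4 = 19.75
Step 3: Id = 0.5 * 819 * 3.756e-07 * 19.75 * 0.6^2
Step 4: Id = 1.09e-03 A

1.09e-03


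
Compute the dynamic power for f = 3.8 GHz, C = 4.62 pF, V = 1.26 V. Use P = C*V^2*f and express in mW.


Step 1: V^2 = 1.26^2 = 1.5876 V^2
Step 2: P = C*V^2*f = 4.62e-12 F * 1.5876 * 3.8e9 Hz
Step 3: P = 2.78719056e-02 W
Step 4: P = 27.872 mW

27.872


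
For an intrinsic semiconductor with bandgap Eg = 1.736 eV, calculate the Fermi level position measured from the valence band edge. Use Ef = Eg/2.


Step 1: For an intrinsic semiconductor, the Fermi level sits at midgap.
Step 2: Ef = Eg / 2 = 1.736 / 2 = 0.868 eV

0.868


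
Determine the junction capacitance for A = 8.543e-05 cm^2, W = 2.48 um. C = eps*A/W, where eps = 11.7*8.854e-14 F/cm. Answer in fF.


Step 1: eps_Si = 11.7 * 8.854e-14 = 1.035918e-12 F/cm
Step 2: W in cm = 2.48 * 1e-4 = 2.48e-04 cm
Step 3: C = 1.035918e-12 * 8.543e-05 / 2.48e-04 = 3.568487e-13 F
Step 4: C = 356.85 fF

356.85


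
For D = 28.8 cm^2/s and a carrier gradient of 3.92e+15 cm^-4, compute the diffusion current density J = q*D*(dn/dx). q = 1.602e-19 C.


Step 1: J = q * D * (dn/dx)
Step 2: J = 1.602e-19 * 28.8 * 3.92e+15
Step 3: J = 1.81e-02 A/cm^2

1.81e-02


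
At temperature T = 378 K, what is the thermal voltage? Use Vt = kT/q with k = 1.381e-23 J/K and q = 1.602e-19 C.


Step 1: kT = 1.381e-23 * 378 = 5.22018e-21 J
Step 2: Vt = kT/q = 5.22018e-21 / 1.602e-19
Step 3: Vt = 0.03259 V

0.03259


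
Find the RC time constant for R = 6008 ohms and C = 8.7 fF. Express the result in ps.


Step 1: tau = R * C
Step 2: tau = 6008 * 8.7 fF = 6008 * 8.7e-15 F
Step 3: tau = 5.22696e-11 s = 52.2696 ps

52.2696


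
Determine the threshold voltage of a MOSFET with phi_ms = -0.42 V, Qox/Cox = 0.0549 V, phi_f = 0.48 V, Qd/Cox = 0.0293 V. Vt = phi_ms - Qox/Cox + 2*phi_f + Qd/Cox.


Step 1: Vt = phi_ms - Qox/Cox + 2*phi_f + Qd/Cox
Step 2: Vt = -0.42 - 0.0549 + 2*0.48 + 0.0293
Step 3: Vt = -0.42 - 0.0549 + 0.96 + 0.0293
Step 4: Vt = 0.5144 V

0.5144


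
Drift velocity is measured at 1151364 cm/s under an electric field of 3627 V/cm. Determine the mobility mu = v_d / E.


Step 1: mu = v_d / E
Step 2: mu = 1151364 / 3627
Step 3: mu = 317.44 cm^2/(V*s)

317.44


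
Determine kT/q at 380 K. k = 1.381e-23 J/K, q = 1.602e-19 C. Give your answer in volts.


Step 1: kT = 1.381e-23 * 380 = 5.2478e-21 J
Step 2: Vt = kT/q = 5.2478e-21 / 1.602e-19
Step 3: Vt = 0.03276 V

0.03276


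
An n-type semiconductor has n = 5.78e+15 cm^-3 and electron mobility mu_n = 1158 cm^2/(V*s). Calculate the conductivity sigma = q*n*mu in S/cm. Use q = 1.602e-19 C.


Step 1: sigma = q * n * mu
Step 2: sigma = 1.602e-19 * 5.78e+15 * 1158
Step 3: sigma = 1.072e+00 S/cm

1.072e+00


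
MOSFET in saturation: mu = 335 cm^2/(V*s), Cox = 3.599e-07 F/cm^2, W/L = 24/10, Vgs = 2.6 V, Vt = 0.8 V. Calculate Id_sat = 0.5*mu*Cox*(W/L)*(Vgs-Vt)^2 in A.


Step 1: Overdrive voltage Vov = Vgs - Vt = 2.6 - 0.8 = 1.8 V
Step 2: W/L = 24/10 = 2.4
Step 3: Id = 0.5 * 335 * 3.599e-07 * 2.4 * 1.8^2
Step 4: Id = 4.69e-04 A

4.69e-04


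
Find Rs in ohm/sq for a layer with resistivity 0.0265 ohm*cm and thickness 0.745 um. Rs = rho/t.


Step 1: Convert thickness to cm: t = 0.745 um = 7.4500e-05 cm
Step 2: Rs = rho / t = 0.0265 / 7.4500e-05
Step 3: Rs = 355.7 ohm/sq

355.7


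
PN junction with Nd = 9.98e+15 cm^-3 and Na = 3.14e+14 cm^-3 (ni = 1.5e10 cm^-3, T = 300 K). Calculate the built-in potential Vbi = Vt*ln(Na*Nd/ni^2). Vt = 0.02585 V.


Step 1: Compute Na*Nd/ni^2 = 3.14e+14 * 9.98e+15 / (1.5e10)^2 = 1.3928e+10
Step 2: ln(1.3928e+10) = 23.3572
Step 3: Vbi = 0.02585 * 23.3572 = 0.604 V

0.604


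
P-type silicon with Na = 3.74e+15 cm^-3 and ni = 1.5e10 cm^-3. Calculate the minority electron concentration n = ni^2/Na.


Step 1: Majority hole concentration p ≈ Na = 3.74e+15 cm^-3
Step 2: n = ni^2 / Na = (1.5e10)^2 / 3.74e+15
Step 3: n = 6.02e+04 cm^-3

6.02e+04


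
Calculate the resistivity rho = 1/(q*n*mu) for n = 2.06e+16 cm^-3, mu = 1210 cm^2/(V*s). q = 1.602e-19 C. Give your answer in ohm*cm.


Step 1: sigma = q * n * mu = 1.602e-19 * 2.06e+16 * 1210 = 3.99315e+00 S/cm
Step 2: rho = 1 / sigma = 1 / 3.99315e+00 = 0.2504 ohm*cm

0.2504


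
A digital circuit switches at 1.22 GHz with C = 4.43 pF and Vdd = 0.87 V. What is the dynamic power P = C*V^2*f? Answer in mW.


Step 1: V^2 = 0.87^2 = 0.7569 V^2
Step 2: P = C*V^2*f = 4.43e-12 F * 0.7569 * 1.22e9 Hz
Step 3: P = 4.09074174e-03 W
Step 4: P = 4.091 mW

4.091


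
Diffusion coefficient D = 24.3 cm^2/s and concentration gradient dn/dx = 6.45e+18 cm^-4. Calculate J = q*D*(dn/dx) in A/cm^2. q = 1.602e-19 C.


Step 1: J = q * D * (dn/dx)
Step 2: J = 1.602e-19 * 24.3 * 6.45e+18
Step 3: J = 2.51e+01 A/cm^2

2.51e+01


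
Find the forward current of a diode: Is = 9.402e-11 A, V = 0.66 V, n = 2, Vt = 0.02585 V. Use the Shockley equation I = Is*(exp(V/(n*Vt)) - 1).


Step 1: V/(n*Vt) = 0.66/(2*0.02585) = 12.7660
Step 2: exp(12.7660) = 3.5011e+05
Step 3: I = 9.402e-11 * (3.5011e+05 - 1) = 3.29e-05 A

3.29e-05


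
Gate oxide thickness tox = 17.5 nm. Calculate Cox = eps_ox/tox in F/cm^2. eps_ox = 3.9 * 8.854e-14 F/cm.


Step 1: eps_ox = 3.9 * 8.854e-14 = 3.45306e-13 F/cm
Step 2: tox in cm = 17.5 nm * 1e-7 = 1.7500e-06 cm
Step 3: Cox = 3.45306e-13 / 1.7500e-06 = 1.97e-07 F/cm^2

1.97e-07


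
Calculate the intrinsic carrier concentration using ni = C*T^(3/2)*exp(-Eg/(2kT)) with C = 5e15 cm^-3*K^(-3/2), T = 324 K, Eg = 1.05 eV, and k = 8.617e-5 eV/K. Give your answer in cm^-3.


Step 1: Compute kT = 8.617e-5 * 324 = 0.02791908 eV
Step 2: Exponent = -Eg/(2kT) = -1.05/(2*0.02791908) = -18.80434
Step 3: T^(3/2) = 324^1.5 = 5832.00
Step 4: ni = 5e15 * 5832.00 * exp(-18.80434) = 1.99e+11 cm^-3

1.99e+11


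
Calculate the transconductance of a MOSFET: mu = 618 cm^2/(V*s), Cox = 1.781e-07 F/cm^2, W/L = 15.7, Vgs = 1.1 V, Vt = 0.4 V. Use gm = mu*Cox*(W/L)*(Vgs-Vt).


Step 1: Vov = Vgs - Vt = 1.1 - 0.4 = 0.7 V
Step 2: gm = mu * Cox * (W/L) * Vov
Step 3: gm = 618 * 1.781e-07 * 15.7 * 0.7 = 1.21e-03 S

1.21e-03


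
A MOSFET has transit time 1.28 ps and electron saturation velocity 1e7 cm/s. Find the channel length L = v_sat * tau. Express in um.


Step 1: tau in seconds = 1.28 ps * 1e-12 = 1.2800e-12 s
Step 2: L = v_sat * tau = 1e7 * 1.2800e-12 = 1.2800e-05 cm
Step 3: L in um = 1.2800e-05 * 1e4 = 0.128 um

0.128


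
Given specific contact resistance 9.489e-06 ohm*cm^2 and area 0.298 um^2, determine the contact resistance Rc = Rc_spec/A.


Step 1: Convert area to cm^2: 0.298 um^2 = 2.9800e-09 cm^2
Step 2: Rc = Rc_spec / A = 9.489e-06 / 2.9800e-09
Step 3: Rc = 3.18e+03 ohms

3.18e+03


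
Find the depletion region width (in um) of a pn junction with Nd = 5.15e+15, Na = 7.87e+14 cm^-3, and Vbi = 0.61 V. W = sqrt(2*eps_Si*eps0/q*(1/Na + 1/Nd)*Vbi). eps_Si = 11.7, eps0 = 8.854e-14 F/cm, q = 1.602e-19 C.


Step 1: 1/Na + 1/Nd = 1/7.87e+14 + 1/5.15e+15 = 1.46482e-15
Step 2: 2*eps*eps0/q = 2*11.7*8.854e-14/1.602e-19 = 1.293281e+07
Step 3: W^2 = 1.293281e+07 * 1.46482e-15 * 0.61 = 1.15560e-08
Step 4: W = sqrt(1.15560e-08) = 1.075e-04 cm = 1.075 um

1.075


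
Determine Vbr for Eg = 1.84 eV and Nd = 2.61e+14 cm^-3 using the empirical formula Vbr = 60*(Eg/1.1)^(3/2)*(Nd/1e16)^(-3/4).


Step 1: Eg/1.1 = 1.84/1.1 = 1.672727
Step 2: (Eg/1.1)^1.5 = 1.672727^1.5 = 2.163404
Step 3: (Nd/1e16)^(-0.75) = (0.0261)^(-0.75) = 15.399961
Step 4: Vbr = 60 * 2.163404 * 15.399961 = 1999.0 V

1999.0


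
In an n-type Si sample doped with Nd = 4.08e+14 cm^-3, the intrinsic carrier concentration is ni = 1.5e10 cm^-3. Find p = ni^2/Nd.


Step 1: Since Nd >> ni, n ≈ Nd = 4.08e+14 cm^-3
Step 2: p = ni^2 / n = (1.5e10)^2 / 4.08e+14
Step 3: p = 2.25e20 / 4.08e+14 = 5.51e+05 cm^-3

5.51e+05


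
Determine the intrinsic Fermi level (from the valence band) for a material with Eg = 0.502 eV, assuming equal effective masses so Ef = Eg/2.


Step 1: For an intrinsic semiconductor, the Fermi level sits at midgap.
Step 2: Ef = Eg / 2 = 0.502 / 2 = 0.251 eV

0.251


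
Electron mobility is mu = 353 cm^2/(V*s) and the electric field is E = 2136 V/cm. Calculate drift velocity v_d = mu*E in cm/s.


Step 1: v_d = mu * E
Step 2: v_d = 353 * 2136 = 754008
Step 3: v_d = 7.54e+05 cm/s

7.54e+05


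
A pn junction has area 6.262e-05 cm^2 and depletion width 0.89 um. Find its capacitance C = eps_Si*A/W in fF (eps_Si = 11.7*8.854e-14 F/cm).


Step 1: eps_Si = 11.7 * 8.854e-14 = 1.035918e-12 F/cm
Step 2: W in cm = 0.89 * 1e-4 = 8.90e-05 cm
Step 3: C = 1.035918e-12 * 6.262e-05 / 8.90e-05 = 7.288672e-13 F
Step 4: C = 728.87 fF

728.87


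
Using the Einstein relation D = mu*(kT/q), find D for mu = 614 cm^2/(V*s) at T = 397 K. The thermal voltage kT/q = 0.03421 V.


Step 1: D = mu * (kT/q)
Step 2: D = 614 * 0.03421
Step 3: D = 21.0 cm^2/s

21.0


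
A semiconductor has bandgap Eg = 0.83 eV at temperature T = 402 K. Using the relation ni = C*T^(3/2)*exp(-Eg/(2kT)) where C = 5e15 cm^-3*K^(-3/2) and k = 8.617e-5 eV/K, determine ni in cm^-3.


Step 1: Compute kT = 8.617e-5 * 402 = 0.03464034 eV
Step 2: Exponent = -Eg/(2kT) = -0.83/(2*0.03464034) = -11.98025
Step 3: T^(3/2) = 402^1.5 = 8060.07
Step 4: ni = 5e15 * 8060.07 * exp(-11.98025) = 2.53e+14 cm^-3

2.53e+14


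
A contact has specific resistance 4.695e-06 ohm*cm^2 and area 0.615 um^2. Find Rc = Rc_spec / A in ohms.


Step 1: Convert area to cm^2: 0.615 um^2 = 6.1500e-09 cm^2
Step 2: Rc = Rc_spec / A = 4.695e-06 / 6.1500e-09
Step 3: Rc = 7.63e+02 ohms

7.63e+02


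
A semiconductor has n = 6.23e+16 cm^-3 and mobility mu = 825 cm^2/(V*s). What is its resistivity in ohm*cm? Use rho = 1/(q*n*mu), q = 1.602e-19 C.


Step 1: sigma = q * n * mu = 1.602e-19 * 6.23e+16 * 825 = 8.23388e+00 S/cm
Step 2: rho = 1 / sigma = 1 / 8.23388e+00 = 0.1214 ohm*cm

0.1214


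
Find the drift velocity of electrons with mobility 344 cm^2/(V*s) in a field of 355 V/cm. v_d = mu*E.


Step 1: v_d = mu * E
Step 2: v_d = 344 * 355 = 122120
Step 3: v_d = 1.22e+05 cm/s

1.22e+05


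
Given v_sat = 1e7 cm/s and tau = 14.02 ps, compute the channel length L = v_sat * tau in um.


Step 1: tau in seconds = 14.02 ps * 1e-12 = 1.4020e-11 s
Step 2: L = v_sat * tau = 1e7 * 1.4020e-11 = 1.4020e-04 cm
Step 3: L in um = 1.4020e-04 * 1e4 = 1.402 um

1.402


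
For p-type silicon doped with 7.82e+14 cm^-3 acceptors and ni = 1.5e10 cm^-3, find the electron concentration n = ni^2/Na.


Step 1: Majority hole concentration p ≈ Na = 7.82e+14 cm^-3
Step 2: n = ni^2 / Na = (1.5e10)^2 / 7.82e+14
Step 3: n = 2.88e+05 cm^-3

2.88e+05


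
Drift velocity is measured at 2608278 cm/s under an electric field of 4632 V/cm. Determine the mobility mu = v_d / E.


Step 1: mu = v_d / E
Step 2: mu = 2608278 / 4632
Step 3: mu = 563.1 cm^2/(V*s)

563.1


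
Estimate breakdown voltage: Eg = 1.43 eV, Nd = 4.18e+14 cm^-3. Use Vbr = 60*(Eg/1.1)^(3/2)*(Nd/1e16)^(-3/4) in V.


Step 1: Eg/1.1 = 1.43/1.1 = 1.300000
Step 2: (Eg/1.1)^1.5 = 1.300000^1.5 = 1.482228
Step 3: (Nd/1e16)^(-0.75) = (0.0418)^(-0.75) = 10.817273
Step 4: Vbr = 60 * 1.482228 * 10.817273 = 962.0 V

962.0


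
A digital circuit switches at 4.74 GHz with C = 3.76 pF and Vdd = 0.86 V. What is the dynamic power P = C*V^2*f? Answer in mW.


Step 1: V^2 = 0.86^2 = 0.7396 V^2
Step 2: P = C*V^2*f = 3.76e-12 F * 0.7396 * 4.74e9 Hz
Step 3: P = 1.318144704e-02 W
Step 4: P = 13.181 mW

13.181


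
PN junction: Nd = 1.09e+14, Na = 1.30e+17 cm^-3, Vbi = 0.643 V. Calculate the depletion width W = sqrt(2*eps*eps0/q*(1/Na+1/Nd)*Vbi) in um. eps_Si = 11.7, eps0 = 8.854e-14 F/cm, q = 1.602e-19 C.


Step 1: 1/Na + 1/Nd = 1/1.30e+17 + 1/1.09e+14 = 9.18200e-15
Step 2: 2*eps*eps0/q = 2*11.7*8.854e-14/1.602e-19 = 1.293281e+07
Step 3: W^2 = 1.293281e+07 * 9.18200e-15 * 0.643 = 7.63556e-08
Step 4: W = sqrt(7.63556e-08) = 2.763e-04 cm = 2.763 um

2.763


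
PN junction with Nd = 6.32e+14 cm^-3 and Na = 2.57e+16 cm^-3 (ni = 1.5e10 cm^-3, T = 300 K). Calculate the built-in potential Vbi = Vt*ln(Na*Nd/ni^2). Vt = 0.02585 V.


Step 1: Compute Na*Nd/ni^2 = 2.57e+16 * 6.32e+14 / (1.5e10)^2 = 7.2188e+10
Step 2: ln(7.2188e+10) = 25.0025
Step 3: Vbi = 0.02585 * 25.0025 = 0.646 V

0.646


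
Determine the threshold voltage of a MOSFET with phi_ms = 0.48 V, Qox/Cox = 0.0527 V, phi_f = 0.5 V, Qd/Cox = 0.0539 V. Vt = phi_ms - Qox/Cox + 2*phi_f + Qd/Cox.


Step 1: Vt = phi_ms - Qox/Cox + 2*phi_f + Qd/Cox
Step 2: Vt = 0.48 - 0.0527 + 2*0.5 + 0.0539
Step 3: Vt = 0.48 - 0.0527 + 1.0 + 0.0539
Step 4: Vt = 1.4812 V

1.4812


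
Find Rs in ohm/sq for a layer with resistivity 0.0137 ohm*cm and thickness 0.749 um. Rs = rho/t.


Step 1: Convert thickness to cm: t = 0.749 um = 7.4900e-05 cm
Step 2: Rs = rho / t = 0.0137 / 7.4900e-05
Step 3: Rs = 182.9 ohm/sq

182.9


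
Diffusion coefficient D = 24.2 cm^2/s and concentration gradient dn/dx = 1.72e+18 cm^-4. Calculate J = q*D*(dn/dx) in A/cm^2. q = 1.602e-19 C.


Step 1: J = q * D * (dn/dx)
Step 2: J = 1.602e-19 * 24.2 * 1.72e+18
Step 3: J = 6.67e+00 A/cm^2

6.67e+00


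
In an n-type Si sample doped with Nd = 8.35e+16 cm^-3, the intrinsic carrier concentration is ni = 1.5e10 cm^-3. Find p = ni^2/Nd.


Step 1: Since Nd >> ni, n ≈ Nd = 8.35e+16 cm^-3
Step 2: p = ni^2 / n = (1.5e10)^2 / 8.35e+16
Step 3: p = 2.25e20 / 8.35e+16 = 2.69e+03 cm^-3

2.69e+03


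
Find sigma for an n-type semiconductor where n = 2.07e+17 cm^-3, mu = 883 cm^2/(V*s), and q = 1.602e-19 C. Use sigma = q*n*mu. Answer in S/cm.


Step 1: sigma = q * n * mu
Step 2: sigma = 1.602e-19 * 2.07e+17 * 883
Step 3: sigma = 2.928e+01 S/cm

2.928e+01


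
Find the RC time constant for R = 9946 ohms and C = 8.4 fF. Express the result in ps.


Step 1: tau = R * C
Step 2: tau = 9946 * 8.4 fF = 9946 * 8.4e-15 F
Step 3: tau = 8.35464e-11 s = 83.5464 ps

83.5464


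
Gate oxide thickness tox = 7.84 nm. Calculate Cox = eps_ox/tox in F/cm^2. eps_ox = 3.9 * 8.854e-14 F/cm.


Step 1: eps_ox = 3.9 * 8.854e-14 = 3.45306e-13 F/cm
Step 2: tox in cm = 7.84 nm * 1e-7 = 7.8400e-07 cm
Step 3: Cox = 3.45306e-13 / 7.8400e-07 = 4.40e-07 F/cm^2

4.40e-07


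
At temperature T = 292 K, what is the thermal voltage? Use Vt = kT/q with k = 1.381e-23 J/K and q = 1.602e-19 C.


Step 1: kT = 1.381e-23 * 292 = 4.03252e-21 J
Step 2: Vt = kT/q = 4.03252e-21 / 1.602e-19
Step 3: Vt = 0.02517 V

0.02517


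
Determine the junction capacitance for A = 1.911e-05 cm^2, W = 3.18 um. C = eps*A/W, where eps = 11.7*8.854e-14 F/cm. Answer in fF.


Step 1: eps_Si = 11.7 * 8.854e-14 = 1.035918e-12 F/cm
Step 2: W in cm = 3.18 * 1e-4 = 3.18e-04 cm
Step 3: C = 1.035918e-12 * 1.911e-05 / 3.18e-04 = 6.225281e-14 F
Step 4: C = 62.25 fF

62.25


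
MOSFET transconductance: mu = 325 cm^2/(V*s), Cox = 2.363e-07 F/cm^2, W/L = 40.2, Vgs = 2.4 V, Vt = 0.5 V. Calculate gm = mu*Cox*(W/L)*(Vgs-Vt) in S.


Step 1: Vov = Vgs - Vt = 2.4 - 0.5 = 1.9 V
Step 2: gm = mu * Cox * (W/L) * Vov
Step 3: gm = 325 * 2.363e-07 * 40.2 * 1.9 = 5.87e-03 S

5.87e-03


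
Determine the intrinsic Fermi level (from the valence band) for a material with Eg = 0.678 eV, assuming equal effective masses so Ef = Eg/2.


Step 1: For an intrinsic semiconductor, the Fermi level sits at midgap.
Step 2: Ef = Eg / 2 = 0.678 / 2 = 0.339 eV

0.339


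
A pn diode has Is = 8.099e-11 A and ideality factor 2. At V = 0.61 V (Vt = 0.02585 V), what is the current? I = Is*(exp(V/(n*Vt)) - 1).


Step 1: V/(n*Vt) = 0.61/(2*0.02585) = 11.7988
Step 2: exp(11.7988) = 1.3309e+05
Step 3: I = 8.099e-11 * (1.3309e+05 - 1) = 1.08e-05 A

1.08e-05


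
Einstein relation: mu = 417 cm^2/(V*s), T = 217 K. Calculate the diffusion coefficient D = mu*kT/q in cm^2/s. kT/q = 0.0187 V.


Step 1: D = mu * (kT/q)
Step 2: D = 417 * 0.0187
Step 3: D = 7.8 cm^2/s

7.8


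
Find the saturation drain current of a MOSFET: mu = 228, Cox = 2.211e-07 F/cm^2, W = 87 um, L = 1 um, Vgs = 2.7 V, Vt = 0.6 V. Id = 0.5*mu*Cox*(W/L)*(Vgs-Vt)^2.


Step 1: Overdrive voltage Vov = Vgs - Vt = 2.7 - 0.6 = 2.1 V
Step 2: W/L = 87/1 = 87
Step 3: Id = 0.5 * 228 * 2.211e-07 * 87 * 2.1^2
Step 4: Id = 9.67e-03 A

9.67e-03


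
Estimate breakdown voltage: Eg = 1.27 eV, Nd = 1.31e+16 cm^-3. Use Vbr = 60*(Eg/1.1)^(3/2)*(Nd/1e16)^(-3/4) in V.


Step 1: Eg/1.1 = 1.27/1.1 = 1.154545
Step 2: (Eg/1.1)^1.5 = 1.154545^1.5 = 1.240556
Step 3: (Nd/1e16)^(-0.75) = (1.31)^(-0.75) = 0.816670
Step 4: Vbr = 60 * 1.240556 * 0.816670 = 60.8 V

60.8


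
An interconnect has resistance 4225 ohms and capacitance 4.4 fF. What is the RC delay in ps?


Step 1: tau = R * C
Step 2: tau = 4225 * 4.4 fF = 4225 * 4.4e-15 F
Step 3: tau = 1.859e-11 s = 18.59 ps

18.59


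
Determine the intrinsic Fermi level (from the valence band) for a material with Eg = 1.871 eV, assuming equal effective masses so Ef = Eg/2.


Step 1: For an intrinsic semiconductor, the Fermi level sits at midgap.
Step 2: Ef = Eg / 2 = 1.871 / 2 = 0.9355 eV

0.9355


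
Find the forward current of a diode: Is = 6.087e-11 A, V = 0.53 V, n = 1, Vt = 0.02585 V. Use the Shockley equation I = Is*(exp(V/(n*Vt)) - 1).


Step 1: V/(n*Vt) = 0.53/(1*0.02585) = 20.5029
Step 2: exp(20.5029) = 8.0223e+08
Step 3: I = 6.087e-11 * (8.0223e+08 - 1) = 4.88e-02 A

4.88e-02


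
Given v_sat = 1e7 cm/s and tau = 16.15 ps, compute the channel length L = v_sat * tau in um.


Step 1: tau in seconds = 16.15 ps * 1e-12 = 1.6150e-11 s
Step 2: L = v_sat * tau = 1e7 * 1.6150e-11 = 1.6150e-04 cm
Step 3: L in um = 1.6150e-04 * 1e4 = 1.615 um

1.615


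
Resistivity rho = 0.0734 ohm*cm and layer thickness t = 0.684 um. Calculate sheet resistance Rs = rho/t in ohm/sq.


Step 1: Convert thickness to cm: t = 0.684 um = 6.8400e-05 cm
Step 2: Rs = rho / t = 0.0734 / 6.8400e-05
Step 3: Rs = 1073.1 ohm/sq

1073.1


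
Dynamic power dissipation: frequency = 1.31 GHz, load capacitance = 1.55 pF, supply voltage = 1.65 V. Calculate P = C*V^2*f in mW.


Step 1: V^2 = 1.65^2 = 2.7225 V^2
Step 2: P = C*V^2*f = 1.55e-12 F * 2.7225 * 1.31e9 Hz
Step 3: P = 5.52803625e-03 W
Step 4: P = 5.528 mW

5.528


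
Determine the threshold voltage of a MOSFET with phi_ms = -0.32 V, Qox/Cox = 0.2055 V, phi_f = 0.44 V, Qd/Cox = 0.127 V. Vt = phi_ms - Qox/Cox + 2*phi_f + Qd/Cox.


Step 1: Vt = phi_ms - Qox/Cox + 2*phi_f + Qd/Cox
Step 2: Vt = -0.32 - 0.2055 + 2*0.44 + 0.127
Step 3: Vt = -0.32 - 0.2055 + 0.88 + 0.127
Step 4: Vt = 0.4815 V

0.4815


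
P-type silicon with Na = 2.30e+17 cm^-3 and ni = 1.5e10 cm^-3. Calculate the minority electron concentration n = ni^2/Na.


Step 1: Majority hole concentration p ≈ Na = 2.30e+17 cm^-3
Step 2: n = ni^2 / Na = (1.5e10)^2 / 2.30e+17
Step 3: n = 9.78e+02 cm^-3

9.78e+02


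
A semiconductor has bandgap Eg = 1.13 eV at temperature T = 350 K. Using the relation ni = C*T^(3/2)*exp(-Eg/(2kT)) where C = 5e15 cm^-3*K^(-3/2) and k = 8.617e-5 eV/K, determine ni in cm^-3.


Step 1: Compute kT = 8.617e-5 * 350 = 0.0301595 eV
Step 2: Exponent = -Eg/(2kT) = -1.13/(2*0.0301595) = -18.73373
Step 3: T^(3/2) = 350^1.5 = 6547.90
Step 4: ni = 5e15 * 6547.90 * exp(-18.73373) = 2.39e+11 cm^-3

2.39e+11


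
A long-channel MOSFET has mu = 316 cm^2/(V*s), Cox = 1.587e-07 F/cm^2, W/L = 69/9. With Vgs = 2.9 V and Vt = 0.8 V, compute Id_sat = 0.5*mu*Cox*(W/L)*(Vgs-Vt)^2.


Step 1: Overdrive voltage Vov = Vgs - Vt = 2.9 - 0.8 = 2.1 V
Step 2: W/L = 69/9 = 7.66667
Step 3: Id = 0.5 * 316 * 1.587e-07 * 7.66667 * 2.1^2
Step 4: Id = 8.48e-04 A

8.48e-04


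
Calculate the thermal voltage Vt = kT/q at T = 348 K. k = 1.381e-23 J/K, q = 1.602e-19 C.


Step 1: kT = 1.381e-23 * 348 = 4.80588e-21 J
Step 2: Vt = kT/q = 4.80588e-21 / 1.602e-19
Step 3: Vt = 0.03 V

0.03


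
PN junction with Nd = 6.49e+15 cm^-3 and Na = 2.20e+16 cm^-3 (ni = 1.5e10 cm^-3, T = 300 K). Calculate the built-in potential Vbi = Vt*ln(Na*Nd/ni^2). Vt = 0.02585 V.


Step 1: Compute Na*Nd/ni^2 = 2.20e+16 * 6.49e+15 / (1.5e10)^2 = 6.3458e+11
Step 2: ln(6.3458e+11) = 27.1762
Step 3: Vbi = 0.02585 * 27.1762 = 0.703 V

0.703


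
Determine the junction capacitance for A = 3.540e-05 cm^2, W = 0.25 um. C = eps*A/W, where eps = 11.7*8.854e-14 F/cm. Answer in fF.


Step 1: eps_Si = 11.7 * 8.854e-14 = 1.035918e-12 F/cm
Step 2: W in cm = 0.25 * 1e-4 = 2.50e-05 cm
Step 3: C = 1.035918e-12 * 3.540e-05 / 2.50e-05 = 1.466860e-12 F
Step 4: C = 1466.86 fF

1466.86


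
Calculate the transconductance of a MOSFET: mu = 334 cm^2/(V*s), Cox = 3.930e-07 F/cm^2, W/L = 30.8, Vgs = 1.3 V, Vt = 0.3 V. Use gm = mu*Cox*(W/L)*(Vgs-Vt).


Step 1: Vov = Vgs - Vt = 1.3 - 0.3 = 1.0 V
Step 2: gm = mu * Cox * (W/L) * Vov
Step 3: gm = 334 * 3.930e-07 * 30.8 * 1.0 = 4.04e-03 S

4.04e-03


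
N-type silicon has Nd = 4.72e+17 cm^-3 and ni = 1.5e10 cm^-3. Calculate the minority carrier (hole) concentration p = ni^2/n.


Step 1: Since Nd >> ni, n ≈ Nd = 4.72e+17 cm^-3
Step 2: p = ni^2 / n = (1.5e10)^2 / 4.72e+17
Step 3: p = 2.25e20 / 4.72e+17 = 4.77e+02 cm^-3

4.77e+02


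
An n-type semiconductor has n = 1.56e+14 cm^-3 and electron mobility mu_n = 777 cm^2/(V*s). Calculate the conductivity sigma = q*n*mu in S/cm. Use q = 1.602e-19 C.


Step 1: sigma = q * n * mu
Step 2: sigma = 1.602e-19 * 1.56e+14 * 777
Step 3: sigma = 1.942e-02 S/cm

1.942e-02


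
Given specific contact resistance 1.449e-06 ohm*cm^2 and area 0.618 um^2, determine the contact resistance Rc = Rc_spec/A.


Step 1: Convert area to cm^2: 0.618 um^2 = 6.1800e-09 cm^2
Step 2: Rc = Rc_spec / A = 1.449e-06 / 6.1800e-09
Step 3: Rc = 2.34e+02 ohms

2.34e+02


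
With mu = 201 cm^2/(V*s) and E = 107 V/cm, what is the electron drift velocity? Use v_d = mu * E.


Step 1: v_d = mu * E
Step 2: v_d = 201 * 107 = 21507
Step 3: v_d = 2.15e+04 cm/s

2.15e+04


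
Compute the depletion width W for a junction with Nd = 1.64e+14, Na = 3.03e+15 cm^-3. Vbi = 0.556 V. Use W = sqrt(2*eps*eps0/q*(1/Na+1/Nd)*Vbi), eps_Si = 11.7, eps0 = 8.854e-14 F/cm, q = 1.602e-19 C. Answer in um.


Step 1: 1/Na + 1/Nd = 1/3.03e+15 + 1/1.64e+14 = 6.42759e-15
Step 2: 2*eps*eps0/q = 2*11.7*8.854e-14/1.602e-19 = 1.293281e+07
Step 3: W^2 = 1.293281e+07 * 6.42759e-15 * 0.556 = 4.62185e-08
Step 4: W = sqrt(4.62185e-08) = 2.150e-04 cm = 2.15 um

2.15


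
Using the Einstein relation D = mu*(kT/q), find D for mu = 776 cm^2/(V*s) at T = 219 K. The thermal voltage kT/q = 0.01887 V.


Step 1: D = mu * (kT/q)
Step 2: D = 776 * 0.01887
Step 3: D = 14.64 cm^2/s

14.64


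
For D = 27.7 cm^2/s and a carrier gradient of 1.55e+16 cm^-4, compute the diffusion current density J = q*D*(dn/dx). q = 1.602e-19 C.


Step 1: J = q * D * (dn/dx)
Step 2: J = 1.602e-19 * 27.7 * 1.55e+16
Step 3: J = 6.88e-02 A/cm^2

6.88e-02


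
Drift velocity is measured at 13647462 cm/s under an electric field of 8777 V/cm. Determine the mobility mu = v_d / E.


Step 1: mu = v_d / E
Step 2: mu = 13647462 / 8777
Step 3: mu = 1554.91 cm^2/(V*s)

1554.91


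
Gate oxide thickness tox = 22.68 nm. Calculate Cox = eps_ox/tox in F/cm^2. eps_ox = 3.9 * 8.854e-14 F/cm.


Step 1: eps_ox = 3.9 * 8.854e-14 = 3.45306e-13 F/cm
Step 2: tox in cm = 22.68 nm * 1e-7 = 2.2680e-06 cm
Step 3: Cox = 3.45306e-13 / 2.2680e-06 = 1.52e-07 F/cm^2

1.52e-07


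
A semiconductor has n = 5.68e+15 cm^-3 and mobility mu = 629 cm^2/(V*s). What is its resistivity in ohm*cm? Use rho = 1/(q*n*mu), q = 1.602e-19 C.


Step 1: sigma = q * n * mu = 1.602e-19 * 5.68e+15 * 629 = 5.72350e-01 S/cm
Step 2: rho = 1 / sigma = 1 / 5.72350e-01 = 1.747 ohm*cm

1.747


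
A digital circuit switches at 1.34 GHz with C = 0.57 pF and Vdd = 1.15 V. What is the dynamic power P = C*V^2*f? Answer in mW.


Step 1: V^2 = 1.15^2 = 1.3225 V^2
Step 2: P = C*V^2*f = 0.57e-12 F * 1.3225 * 1.34e9 Hz
Step 3: P = 1.0101255e-03 W
Step 4: P = 1.01 mW

1.01


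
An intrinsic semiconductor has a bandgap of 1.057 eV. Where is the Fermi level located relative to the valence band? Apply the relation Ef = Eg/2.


Step 1: For an intrinsic semiconductor, the Fermi level sits at midgap.
Step 2: Ef = Eg / 2 = 1.057 / 2 = 0.5285 eV

0.5285


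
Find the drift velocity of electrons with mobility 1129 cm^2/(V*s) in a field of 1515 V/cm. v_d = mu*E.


Step 1: v_d = mu * E
Step 2: v_d = 1129 * 1515 = 1710435
Step 3: v_d = 1.71e+06 cm/s

1.71e+06


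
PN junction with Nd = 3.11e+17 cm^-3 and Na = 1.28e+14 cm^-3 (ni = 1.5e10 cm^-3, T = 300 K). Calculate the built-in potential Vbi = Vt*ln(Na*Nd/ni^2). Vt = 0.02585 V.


Step 1: Compute Na*Nd/ni^2 = 1.28e+14 * 3.11e+17 / (1.5e10)^2 = 1.7692e+11
Step 2: ln(1.7692e+11) = 25.8990
Step 3: Vbi = 0.02585 * 25.8990 = 0.669 V

0.669


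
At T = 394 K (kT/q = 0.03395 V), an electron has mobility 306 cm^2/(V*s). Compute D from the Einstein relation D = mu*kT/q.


Step 1: D = mu * (kT/q)
Step 2: D = 306 * 0.03395
Step 3: D = 10.39 cm^2/s

10.39


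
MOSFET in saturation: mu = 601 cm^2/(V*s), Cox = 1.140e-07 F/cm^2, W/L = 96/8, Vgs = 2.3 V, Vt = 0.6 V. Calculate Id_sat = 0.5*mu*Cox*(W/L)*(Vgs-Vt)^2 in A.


Step 1: Overdrive voltage Vov = Vgs - Vt = 2.3 - 0.6 = 1.7 V
Step 2: W/L = 96/8 = 12
Step 3: Id = 0.5 * 601 * 1.140e-07 * 12 * 1.7^2
Step 4: Id = 1.19e-03 A

1.19e-03


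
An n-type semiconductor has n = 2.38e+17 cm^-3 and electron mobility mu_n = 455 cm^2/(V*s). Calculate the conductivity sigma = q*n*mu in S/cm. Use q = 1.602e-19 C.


Step 1: sigma = q * n * mu
Step 2: sigma = 1.602e-19 * 2.38e+17 * 455
Step 3: sigma = 1.735e+01 S/cm

1.735e+01


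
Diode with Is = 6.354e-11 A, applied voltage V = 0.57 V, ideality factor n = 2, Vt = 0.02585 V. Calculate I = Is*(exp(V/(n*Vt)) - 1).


Step 1: V/(n*Vt) = 0.57/(2*0.02585) = 11.0251
Step 2: exp(11.0251) = 6.1396e+04
Step 3: I = 6.354e-11 * (6.1396e+04 - 1) = 3.90e-06 A

3.90e-06


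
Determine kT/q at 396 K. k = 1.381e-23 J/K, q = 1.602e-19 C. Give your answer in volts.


Step 1: kT = 1.381e-23 * 396 = 5.46876e-21 J
Step 2: Vt = kT/q = 5.46876e-21 / 1.602e-19
Step 3: Vt = 0.03414 V

0.03414


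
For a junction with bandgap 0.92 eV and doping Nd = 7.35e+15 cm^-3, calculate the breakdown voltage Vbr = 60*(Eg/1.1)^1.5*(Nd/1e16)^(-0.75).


Step 1: Eg/1.1 = 0.92/1.1 = 0.836364
Step 2: (Eg/1.1)^1.5 = 0.836364^1.5 = 0.764879
Step 3: (Nd/1e16)^(-0.75) = (0.735)^(-0.75) = 1.259750
Step 4: Vbr = 60 * 0.764879 * 1.259750 = 57.8 V

57.8
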